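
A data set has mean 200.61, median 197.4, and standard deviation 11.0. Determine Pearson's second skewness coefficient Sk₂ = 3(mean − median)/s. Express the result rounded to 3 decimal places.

0.875

Sk₂ = 3(200.61 − 197.4) / 11.0 = 3 × 3.2100 / 11.0
    = 9.6300 / 11.0 ≈ 0.875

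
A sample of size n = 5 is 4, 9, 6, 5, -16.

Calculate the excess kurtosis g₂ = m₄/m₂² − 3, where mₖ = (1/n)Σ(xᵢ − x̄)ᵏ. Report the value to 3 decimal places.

x̄ = 1.6000
Σ(xᵢ − x̄)² = 401.2000 ⇒ m₂ = 80.24000
Σ(xᵢ − x̄)⁴ = 99491.5360 ⇒ m₄ = 19898.30720
m₂² = 6438.45760
g₂ = m₄/m₂² − 3 = 3.09054 − 3 ≈ 0.091

0.091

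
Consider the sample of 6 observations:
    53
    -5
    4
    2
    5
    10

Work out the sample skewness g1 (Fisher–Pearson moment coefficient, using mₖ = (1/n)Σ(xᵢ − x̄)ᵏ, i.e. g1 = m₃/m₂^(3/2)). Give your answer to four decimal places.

x̄ = (53 - 5 + 4 + 2 + 5 + 10) / 6 = 11.5000
deviations (xᵢ − x̄): 41.5000, -16.5000, -7.5000, -9.5000, -6.5000, -1.5000
Σ(xᵢ − x̄)² = 2185.5000 ⇒ m₂ = 2185.5000/6 = 364.25000
Σ(xᵢ − x̄)³ = 65424.0000 ⇒ m₃ = 65424.0000/6 = 10904.00000
m₂^(3/2) = 364.25000^(1.5) = 6951.83316
g1 = m₃ / m₂^(3/2) = 10904.00000 / 6951.83316 ≈ 1.5685

1.5685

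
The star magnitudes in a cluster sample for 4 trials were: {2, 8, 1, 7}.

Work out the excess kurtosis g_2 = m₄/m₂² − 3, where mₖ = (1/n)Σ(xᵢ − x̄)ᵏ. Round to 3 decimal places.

x̄ = 4.5000
Σ(xᵢ − x̄)² = 37.0000 ⇒ m₂ = 9.25000
Σ(xᵢ − x̄)⁴ = 378.2500 ⇒ m₄ = 94.56250
m₂² = 85.56250
g_2 = m₄/m₂² − 3 = 1.10519 − 3 ≈ -1.895

-1.895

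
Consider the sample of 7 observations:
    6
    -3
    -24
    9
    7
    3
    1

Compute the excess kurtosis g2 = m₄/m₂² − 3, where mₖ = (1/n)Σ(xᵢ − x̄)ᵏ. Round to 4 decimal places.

x̄ = -0.1429
Σ(xᵢ − x̄)² = 760.8571 ⇒ m₂ = 108.69388
Σ(xᵢ − x̄)⁴ = 335127.3178 ⇒ m₄ = 47875.33111
m₂² = 11814.35902
g2 = m₄/m₂² − 3 = 4.05230 − 3 ≈ 1.0523

1.0523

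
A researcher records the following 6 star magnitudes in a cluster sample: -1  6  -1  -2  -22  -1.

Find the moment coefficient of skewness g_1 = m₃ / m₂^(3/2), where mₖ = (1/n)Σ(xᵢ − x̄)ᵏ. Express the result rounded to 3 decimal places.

x̄ = (-1 + 6 - 1 - 2 - 22 - 1) / 6 = -3.5000
deviations (xᵢ − x̄): 2.5000, 9.5000, 2.5000, 1.5000, -18.5000, 2.5000
Σ(xᵢ − x̄)² = 453.5000 ⇒ m₂ = 453.5000/6 = 75.58333
Σ(xᵢ − x̄)³ = -5424.0000 ⇒ m₃ = -5424.0000/6 = -904.00000
m₂^(3/2) = 75.58333^(1.5) = 657.11149
g_1 = m₃ / m₂^(3/2) = -904.00000 / 657.11149 ≈ -1.376

-1.376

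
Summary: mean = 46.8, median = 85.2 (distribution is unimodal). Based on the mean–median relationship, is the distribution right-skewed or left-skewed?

left-skewed

mean − median = 46.8 − 85.2 = -38.4
mean < median ⇒ the longer tail is on the left ⇒ left-skewed (negatively skewed).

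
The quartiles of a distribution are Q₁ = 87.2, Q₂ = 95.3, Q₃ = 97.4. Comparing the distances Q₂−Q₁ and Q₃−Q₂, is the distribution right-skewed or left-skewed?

Q₂ − Q₁ = 8.1;  Q₃ − Q₂ = 2.1
Q₂ − Q₁ > Q₃ − Q₂ ⇒ the lower half is more spread out ⇒ left-skewed.

left-skewed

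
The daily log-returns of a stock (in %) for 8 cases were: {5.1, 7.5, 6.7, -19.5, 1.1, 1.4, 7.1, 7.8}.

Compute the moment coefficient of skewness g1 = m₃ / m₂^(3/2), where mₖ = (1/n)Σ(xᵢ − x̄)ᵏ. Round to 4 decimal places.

-1.9148

x̄ = (5.1 + 7.5 + 6.7 - 19.5 + 1.1 + 1.4 + 7.1 + 7.8) / 8 = 2.1500
deviations (xᵢ − x̄): 2.9500, 5.3500, 4.5500, -21.6500, -1.0500, -0.7500, 4.9500, 5.6500
Σ(xᵢ − x̄)² = 584.8400 ⇒ m₂ = 584.8400/8 = 73.10500
Σ(xᵢ − x̄)³ = -9574.7730 ⇒ m₃ = -9574.7730/8 = -1196.84662
m₂^(3/2) = 73.10500^(1.5) = 625.05844
g1 = m₃ / m₂^(3/2) = -1196.84662 / 625.05844 ≈ -1.9148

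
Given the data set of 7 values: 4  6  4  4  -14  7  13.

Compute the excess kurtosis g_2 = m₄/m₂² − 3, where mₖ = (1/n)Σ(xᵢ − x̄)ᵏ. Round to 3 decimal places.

x̄ = 3.4286
Σ(xᵢ − x̄)² = 415.7143 ⇒ m₂ = 59.38776
Σ(xᵢ − x̄)⁴ = 100866.6997 ⇒ m₄ = 14409.52853
m₂² = 3526.90546
g_2 = m₄/m₂² − 3 = 4.08560 − 3 ≈ 1.086

1.086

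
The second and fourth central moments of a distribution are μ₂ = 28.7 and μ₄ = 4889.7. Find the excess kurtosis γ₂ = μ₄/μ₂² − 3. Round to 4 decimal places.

μ₂² = 28.7² = 823.69000
μ₄/μ₂² = 4889.7 / 823.69000 = 5.93634
γ₂ = 5.93634 − 3 ≈ 2.9363

2.9363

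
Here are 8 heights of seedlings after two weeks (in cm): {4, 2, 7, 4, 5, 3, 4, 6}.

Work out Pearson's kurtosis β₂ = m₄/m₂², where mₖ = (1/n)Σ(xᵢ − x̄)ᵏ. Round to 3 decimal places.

2.255

x̄ = 4.3750
Σ(xᵢ − x̄)² = 17.8750 ⇒ m₂ = 2.23438
Σ(xᵢ − x̄)⁴ = 90.0566 ⇒ m₄ = 11.25708
m₂² = 4.99243
β₂ = m₄/m₂² = 11.25708 / 4.99243 ≈ 2.255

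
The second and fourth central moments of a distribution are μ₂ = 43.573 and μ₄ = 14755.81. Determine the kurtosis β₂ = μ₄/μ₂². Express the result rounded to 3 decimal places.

7.772

μ₂² = 43.573² = 1898.60633
μ₄/μ₂² = 14755.81 / 1898.60633 = 7.77192
β₂ ≈ 7.772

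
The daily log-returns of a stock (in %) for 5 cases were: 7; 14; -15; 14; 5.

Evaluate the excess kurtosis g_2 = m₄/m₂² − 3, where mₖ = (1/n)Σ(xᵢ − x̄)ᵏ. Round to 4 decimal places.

x̄ = 5.0000
Σ(xᵢ − x̄)² = 566.0000 ⇒ m₂ = 113.20000
Σ(xᵢ − x̄)⁴ = 173138.0000 ⇒ m₄ = 34627.60000
m₂² = 12814.24000
g_2 = m₄/m₂² − 3 = 2.70227 − 3 ≈ -0.2977

-0.2977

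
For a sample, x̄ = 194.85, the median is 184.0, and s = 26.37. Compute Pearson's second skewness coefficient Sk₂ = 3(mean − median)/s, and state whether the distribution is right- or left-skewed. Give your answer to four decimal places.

1.2344, right-skewed

Sk₂ = 3(194.85 − 184.0) / 26.37 = 3 × 10.8500 / 26.37
    = 32.5500 / 26.37 ≈ 1.2344
Sk₂ > 0 ⇒ mean > median ⇒ right-skewed (positive skew).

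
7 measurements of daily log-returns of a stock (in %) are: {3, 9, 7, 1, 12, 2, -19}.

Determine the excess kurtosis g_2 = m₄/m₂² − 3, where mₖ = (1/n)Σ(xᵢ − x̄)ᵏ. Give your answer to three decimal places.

0.901

x̄ = 2.1429
Σ(xᵢ − x̄)² = 616.8571 ⇒ m₂ = 88.12245
Σ(xᵢ − x̄)⁴ = 212037.6851 ⇒ m₄ = 30291.09788
m₂² = 7765.56601
g_2 = m₄/m₂² − 3 = 3.90069 − 3 ≈ 0.901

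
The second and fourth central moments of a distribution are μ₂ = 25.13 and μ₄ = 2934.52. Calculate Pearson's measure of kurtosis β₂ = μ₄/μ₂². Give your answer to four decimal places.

μ₂² = 25.13² = 631.51690
μ₄/μ₂² = 2934.52 / 631.51690 = 4.64678
β₂ ≈ 4.6468

4.6468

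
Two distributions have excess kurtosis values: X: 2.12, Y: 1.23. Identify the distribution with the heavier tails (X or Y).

X

Higher excess kurtosis ⇒ heavier tails relative to the normal distribution.
2.12 vs 1.23: the larger is 2.12, so X has heavier tails.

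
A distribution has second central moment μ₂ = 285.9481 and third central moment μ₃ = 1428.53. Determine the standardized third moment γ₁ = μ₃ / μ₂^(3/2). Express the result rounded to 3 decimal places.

σ = √μ₂ = √285.9481 = 16.91000
σ³ = μ₂^(3/2) = 4835.38237
γ₁ = μ₃/σ³ = 1428.53 / 4835.38237 ≈ 0.295

0.295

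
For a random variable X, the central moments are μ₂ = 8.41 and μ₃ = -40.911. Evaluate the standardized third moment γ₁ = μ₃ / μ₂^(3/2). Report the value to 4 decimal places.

-1.6774

σ = √μ₂ = √8.41 = 2.90000
σ³ = μ₂^(3/2) = 24.38900
γ₁ = μ₃/σ³ = -40.911 / 24.38900 ≈ -1.6774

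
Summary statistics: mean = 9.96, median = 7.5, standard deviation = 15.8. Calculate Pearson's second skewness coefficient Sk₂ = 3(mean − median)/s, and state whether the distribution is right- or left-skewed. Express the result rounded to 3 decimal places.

Sk₂ = 3(9.96 − 7.5) / 15.8 = 3 × 2.4600 / 15.8
    = 7.3800 / 15.8 ≈ 0.467
Sk₂ > 0 ⇒ mean > median ⇒ right-skewed (positive skew).

0.467, right-skewed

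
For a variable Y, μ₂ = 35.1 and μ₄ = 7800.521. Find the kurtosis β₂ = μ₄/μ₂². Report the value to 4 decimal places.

6.3315

μ₂² = 35.1² = 1232.01000
μ₄/μ₂² = 7800.521 / 1232.01000 = 6.33154
β₂ ≈ 6.3315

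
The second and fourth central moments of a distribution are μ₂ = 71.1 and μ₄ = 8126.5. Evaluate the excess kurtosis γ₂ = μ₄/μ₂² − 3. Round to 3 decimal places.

μ₂² = 71.1² = 5055.21000
μ₄/μ₂² = 8126.5 / 5055.21000 = 1.60755
γ₂ = 1.60755 − 3 ≈ -1.392

-1.392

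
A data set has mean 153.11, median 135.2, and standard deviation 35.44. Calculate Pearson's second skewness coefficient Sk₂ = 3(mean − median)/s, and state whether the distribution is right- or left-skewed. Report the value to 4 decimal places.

1.5161, right-skewed

Sk₂ = 3(153.11 − 135.2) / 35.44 = 3 × 17.9100 / 35.44
    = 53.7300 / 35.44 ≈ 1.5161
Sk₂ > 0 ⇒ mean > median ⇒ right-skewed (positive skew).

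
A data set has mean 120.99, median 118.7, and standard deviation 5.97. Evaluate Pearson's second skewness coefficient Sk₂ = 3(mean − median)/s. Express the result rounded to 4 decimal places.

1.1508

Sk₂ = 3(120.99 − 118.7) / 5.97 = 3 × 2.2900 / 5.97
    = 6.8700 / 5.97 ≈ 1.1508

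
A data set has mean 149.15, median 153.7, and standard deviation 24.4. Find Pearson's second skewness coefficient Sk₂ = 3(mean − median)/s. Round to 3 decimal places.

Sk₂ = 3(149.15 − 153.7) / 24.4 = 3 × -4.5500 / 24.4
    = -13.6500 / 24.4 ≈ -0.559

-0.559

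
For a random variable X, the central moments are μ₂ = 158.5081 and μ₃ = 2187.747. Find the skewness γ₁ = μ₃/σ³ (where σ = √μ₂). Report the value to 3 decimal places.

σ = √μ₂ = √158.5081 = 12.59000
σ³ = μ₂^(3/2) = 1995.61698
γ₁ = μ₃/σ³ = 2187.747 / 1995.61698 ≈ 1.096

1.096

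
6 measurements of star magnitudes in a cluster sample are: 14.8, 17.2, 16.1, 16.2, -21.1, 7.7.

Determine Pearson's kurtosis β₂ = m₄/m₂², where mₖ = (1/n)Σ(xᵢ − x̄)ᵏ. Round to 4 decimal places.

3.8047

x̄ = 8.4833
Σ(xᵢ − x̄)² = 1109.2283 ⇒ m₂ = 184.87139
Σ(xᵢ − x̄)⁴ = 780205.6785 ⇒ m₄ = 130034.27976
m₂² = 34177.43043
β₂ = m₄/m₂² = 130034.27976 / 34177.43043 ≈ 3.8047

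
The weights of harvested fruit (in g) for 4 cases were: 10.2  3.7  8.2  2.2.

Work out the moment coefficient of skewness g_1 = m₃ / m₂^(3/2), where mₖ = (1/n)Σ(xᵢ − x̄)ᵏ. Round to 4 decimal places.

0.0599

x̄ = (10.2 + 3.7 + 8.2 + 2.2) / 4 = 6.0750
deviations (xᵢ − x̄): 4.1250, -2.3750, 2.1250, -3.8750
Σ(xᵢ − x̄)² = 42.1875 ⇒ m₂ = 42.1875/4 = 10.54687
Σ(xᵢ − x̄)³ = 8.2031 ⇒ m₃ = 8.2031/4 = 2.05078
m₂^(3/2) = 10.54687^(1.5) = 34.25198
g_1 = m₃ / m₂^(3/2) = 2.05078 / 34.25198 ≈ 0.0599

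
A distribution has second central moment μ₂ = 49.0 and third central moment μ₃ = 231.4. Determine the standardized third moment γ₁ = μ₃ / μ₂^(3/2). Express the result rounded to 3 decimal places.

0.675

σ = √μ₂ = √49.0 = 7.00000
σ³ = μ₂^(3/2) = 343.00000
γ₁ = μ₃/σ³ = 231.4 / 343.00000 ≈ 0.675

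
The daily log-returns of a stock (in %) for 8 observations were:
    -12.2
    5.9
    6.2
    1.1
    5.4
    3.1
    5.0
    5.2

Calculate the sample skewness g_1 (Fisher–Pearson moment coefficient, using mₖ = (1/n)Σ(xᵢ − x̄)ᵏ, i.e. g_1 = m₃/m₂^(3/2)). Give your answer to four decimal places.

-1.9600

x̄ = (-12.2 + 5.9 + 6.2 + 1.1 + 5.4 + 3.1 + 5.0 + 5.2) / 8 = 2.4625
deviations (xᵢ − x̄): -14.6625, 3.4375, 3.7375, -1.3625, 2.9375, 0.6375, 2.5375, 2.7375
Σ(xᵢ − x̄)² = 265.5988 ⇒ m₂ = 265.5988/8 = 33.19984
Σ(xᵢ − x̄)³ = -2999.5167 ⇒ m₃ = -2999.5167/8 = -374.93959
m₂^(3/2) = 33.19984^(1.5) = 191.29519
g_1 = m₃ / m₂^(3/2) = -374.93959 / 191.29519 ≈ -1.9600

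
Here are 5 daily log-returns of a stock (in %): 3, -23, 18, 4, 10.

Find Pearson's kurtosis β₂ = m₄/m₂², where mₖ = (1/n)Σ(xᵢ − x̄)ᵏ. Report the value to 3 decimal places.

2.657

x̄ = 2.4000
Σ(xᵢ − x̄)² = 949.2000 ⇒ m₂ = 189.84000
Σ(xᵢ − x̄)⁴ = 478798.4160 ⇒ m₄ = 95759.68320
m₂² = 36039.22560
β₂ = m₄/m₂² = 95759.68320 / 36039.22560 ≈ 2.657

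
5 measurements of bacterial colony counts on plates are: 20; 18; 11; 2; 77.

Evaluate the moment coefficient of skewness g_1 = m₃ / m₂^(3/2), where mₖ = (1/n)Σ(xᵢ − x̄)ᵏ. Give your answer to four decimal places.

x̄ = (20 + 18 + 11 + 2 + 77) / 5 = 25.6000
deviations (xᵢ − x̄): -5.6000, -7.6000, -14.6000, -23.6000, 51.4000
Σ(xᵢ − x̄)² = 3501.2000 ⇒ m₂ = 3501.2000/5 = 700.24000
Σ(xᵢ − x̄)³ = 118925.7600 ⇒ m₃ = 118925.7600/5 = 23785.15200
m₂^(3/2) = 700.24000^(1.5) = 18529.78470
g_1 = m₃ / m₂^(3/2) = 23785.15200 / 18529.78470 ≈ 1.2836

1.2836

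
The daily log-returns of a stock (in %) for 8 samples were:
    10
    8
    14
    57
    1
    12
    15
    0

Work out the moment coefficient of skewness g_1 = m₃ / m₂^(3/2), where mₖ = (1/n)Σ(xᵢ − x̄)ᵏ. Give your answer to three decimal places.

1.834

x̄ = (10 + 8 + 14 + 57 + 1 + 12 + 15 + 0) / 8 = 14.6250
deviations (xᵢ − x̄): -4.6250, -6.6250, -0.6250, 42.3750, -13.6250, -2.6250, 0.3750, -14.6250
Σ(xᵢ − x̄)² = 2267.8750 ⇒ m₂ = 2267.8750/8 = 283.48438
Σ(xᵢ − x̄)³ = 70024.7813 ⇒ m₃ = 70024.7813/8 = 8753.09766
m₂^(3/2) = 283.48438^(1.5) = 4773.02479
g_1 = m₃ / m₂^(3/2) = 8753.09766 / 4773.02479 ≈ 1.834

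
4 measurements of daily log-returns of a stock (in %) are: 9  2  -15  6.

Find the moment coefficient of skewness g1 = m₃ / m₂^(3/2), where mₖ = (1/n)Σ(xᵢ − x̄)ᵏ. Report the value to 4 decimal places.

x̄ = (9 + 2 - 15 + 6) / 4 = 0.5000
deviations (xᵢ − x̄): 8.5000, 1.5000, -15.5000, 5.5000
Σ(xᵢ − x̄)² = 345.0000 ⇒ m₂ = 345.0000/4 = 86.25000
Σ(xᵢ − x̄)³ = -2940.0000 ⇒ m₃ = -2940.0000/4 = -735.00000
m₂^(3/2) = 86.25000^(1.5) = 801.01132
g1 = m₃ / m₂^(3/2) = -735.00000 / 801.01132 ≈ -0.9176

-0.9176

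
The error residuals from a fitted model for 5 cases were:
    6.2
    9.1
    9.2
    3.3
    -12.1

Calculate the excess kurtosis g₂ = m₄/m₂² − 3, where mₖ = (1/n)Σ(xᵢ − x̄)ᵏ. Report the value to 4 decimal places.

x̄ = 3.1400
Σ(xᵢ − x̄)² = 313.8920 ⇒ m₂ = 62.77840
Σ(xᵢ − x̄)⁴ = 56641.6773 ⇒ m₄ = 11328.33546
m₂² = 3941.12751
g₂ = m₄/m₂² − 3 = 2.87439 − 3 ≈ -0.1256

-0.1256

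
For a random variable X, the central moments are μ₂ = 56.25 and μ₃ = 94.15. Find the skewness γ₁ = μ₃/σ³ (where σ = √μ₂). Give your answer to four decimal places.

σ = √μ₂ = √56.25 = 7.50000
σ³ = μ₂^(3/2) = 421.87500
γ₁ = μ₃/σ³ = 94.15 / 421.87500 ≈ 0.2232

0.2232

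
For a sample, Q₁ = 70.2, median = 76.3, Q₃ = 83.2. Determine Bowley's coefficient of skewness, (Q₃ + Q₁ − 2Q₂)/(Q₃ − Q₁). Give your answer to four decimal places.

0.0615

numerator: Q₃ + Q₁ − 2Q₂ = 83.2 + 70.2 − 2×76.3 = 0.8000
denominator: Q₃ − Q₁ = 83.2 − 70.2 = 13.0000
Bowley skewness = 0.8000 / 13.0000 ≈ 0.0615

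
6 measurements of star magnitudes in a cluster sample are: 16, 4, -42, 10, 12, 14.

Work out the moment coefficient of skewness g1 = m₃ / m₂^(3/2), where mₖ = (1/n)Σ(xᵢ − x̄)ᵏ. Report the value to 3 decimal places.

-1.656

x̄ = (16 + 4 - 42 + 10 + 12 + 14) / 6 = 2.3333
deviations (xᵢ − x̄): 13.6667, 1.6667, -44.3333, 7.6667, 9.6667, 11.6667
Σ(xᵢ − x̄)² = 2443.3333 ⇒ m₂ = 2443.3333/6 = 407.22222
Σ(xᵢ − x̄)³ = -81635.5556 ⇒ m₃ = -81635.5556/6 = -13605.92593
m₂^(3/2) = 407.22222^(1.5) = 8217.64175
g1 = m₃ / m₂^(3/2) = -13605.92593 / 8217.64175 ≈ -1.656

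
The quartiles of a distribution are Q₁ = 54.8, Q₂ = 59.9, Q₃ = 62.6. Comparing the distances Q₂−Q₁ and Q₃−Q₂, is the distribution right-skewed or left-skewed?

Q₂ − Q₁ = 5.1;  Q₃ − Q₂ = 2.7
Q₂ − Q₁ > Q₃ − Q₂ ⇒ the lower half is more spread out ⇒ left-skewed.

left-skewed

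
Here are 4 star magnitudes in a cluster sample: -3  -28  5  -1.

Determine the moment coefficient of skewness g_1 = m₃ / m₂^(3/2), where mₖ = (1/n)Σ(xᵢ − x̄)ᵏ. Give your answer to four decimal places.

-0.9623

x̄ = (-3 - 28 + 5 - 1) / 4 = -6.7500
deviations (xᵢ − x̄): 3.7500, -21.2500, 11.7500, 5.7500
Σ(xᵢ − x̄)² = 636.7500 ⇒ m₂ = 636.7500/4 = 159.18750
Σ(xᵢ − x̄)³ = -7730.6250 ⇒ m₃ = -7730.6250/4 = -1932.65625
m₂^(3/2) = 159.18750^(1.5) = 2008.46119
g_1 = m₃ / m₂^(3/2) = -1932.65625 / 2008.46119 ≈ -0.9623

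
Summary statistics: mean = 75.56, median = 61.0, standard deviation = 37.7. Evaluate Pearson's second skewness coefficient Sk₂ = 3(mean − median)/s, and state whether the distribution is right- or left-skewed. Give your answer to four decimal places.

Sk₂ = 3(75.56 − 61.0) / 37.7 = 3 × 14.5600 / 37.7
    = 43.6800 / 37.7 ≈ 1.1586
Sk₂ > 0 ⇒ mean > median ⇒ right-skewed (positive skew).

1.1586, right-skewed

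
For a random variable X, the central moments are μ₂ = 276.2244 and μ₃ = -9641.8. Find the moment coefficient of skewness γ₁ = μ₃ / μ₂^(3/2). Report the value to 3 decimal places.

σ = √μ₂ = √276.2244 = 16.62000
σ³ = μ₂^(3/2) = 4590.84953
γ₁ = μ₃/σ³ = -9641.8 / 4590.84953 ≈ -2.100

-2.100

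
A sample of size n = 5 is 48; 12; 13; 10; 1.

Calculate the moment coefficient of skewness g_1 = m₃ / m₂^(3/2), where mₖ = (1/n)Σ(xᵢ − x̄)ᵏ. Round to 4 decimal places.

x̄ = (48 + 12 + 13 + 10 + 1) / 5 = 16.8000
deviations (xᵢ − x̄): 31.2000, -4.8000, -3.8000, -6.8000, -15.8000
Σ(xᵢ − x̄)² = 1306.8000 ⇒ m₂ = 1306.8000/5 = 261.36000
Σ(xᵢ − x̄)³ = 25947.1200 ⇒ m₃ = 25947.1200/5 = 5189.42400
m₂^(3/2) = 261.36000^(1.5) = 4225.31102
g_1 = m₃ / m₂^(3/2) = 5189.42400 / 4225.31102 ≈ 1.2282

1.2282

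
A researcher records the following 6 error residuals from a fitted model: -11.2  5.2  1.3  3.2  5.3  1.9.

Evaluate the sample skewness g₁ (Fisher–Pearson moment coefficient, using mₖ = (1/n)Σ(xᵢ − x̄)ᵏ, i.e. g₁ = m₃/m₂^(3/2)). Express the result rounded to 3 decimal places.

-1.509

x̄ = (-11.2 + 5.2 + 1.3 + 3.2 + 5.3 + 1.9) / 6 = 0.9500
deviations (xᵢ − x̄): -12.1500, 4.2500, 0.3500, 2.2500, 4.3500, 0.9500
Σ(xᵢ − x̄)² = 190.6950 ⇒ m₂ = 190.6950/6 = 31.78250
Σ(xᵢ − x̄)³ = -1622.2440 ⇒ m₃ = -1622.2440/6 = -270.37400
m₂^(3/2) = 31.78250^(1.5) = 179.17693
g₁ = m₃ / m₂^(3/2) = -270.37400 / 179.17693 ≈ -1.509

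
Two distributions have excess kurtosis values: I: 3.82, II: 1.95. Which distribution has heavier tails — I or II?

Higher excess kurtosis ⇒ heavier tails relative to the normal distribution.
3.82 vs 1.95: the larger is 3.82, so I has heavier tails.

I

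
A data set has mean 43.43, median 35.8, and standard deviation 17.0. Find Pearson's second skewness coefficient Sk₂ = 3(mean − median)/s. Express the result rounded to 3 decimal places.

Sk₂ = 3(43.43 − 35.8) / 17.0 = 3 × 7.6300 / 17.0
    = 22.8900 / 17.0 ≈ 1.346

1.346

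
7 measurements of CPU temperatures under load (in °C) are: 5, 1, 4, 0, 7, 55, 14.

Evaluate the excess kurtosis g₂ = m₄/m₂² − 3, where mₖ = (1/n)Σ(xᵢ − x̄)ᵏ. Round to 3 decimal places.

1.646

x̄ = 12.2857
Σ(xᵢ − x̄)² = 2255.4286 ⇒ m₂ = 322.20408
Σ(xᵢ − x̄)⁴ = 3376162.5539 ⇒ m₄ = 482308.93628
m₂² = 103815.47022
g₂ = m₄/m₂² − 3 = 4.64583 − 3 ≈ 1.646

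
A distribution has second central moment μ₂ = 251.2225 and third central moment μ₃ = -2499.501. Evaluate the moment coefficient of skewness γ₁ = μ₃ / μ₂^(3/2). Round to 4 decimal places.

-0.6277

σ = √μ₂ = √251.2225 = 15.85000
σ³ = μ₂^(3/2) = 3981.87663
γ₁ = μ₃/σ³ = -2499.501 / 3981.87663 ≈ -0.6277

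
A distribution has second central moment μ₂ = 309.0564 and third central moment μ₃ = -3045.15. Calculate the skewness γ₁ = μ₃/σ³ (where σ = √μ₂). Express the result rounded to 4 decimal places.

-0.5605

σ = √μ₂ = √309.0564 = 17.58000
σ³ = μ₂^(3/2) = 5433.21151
γ₁ = μ₃/σ³ = -3045.15 / 5433.21151 ≈ -0.5605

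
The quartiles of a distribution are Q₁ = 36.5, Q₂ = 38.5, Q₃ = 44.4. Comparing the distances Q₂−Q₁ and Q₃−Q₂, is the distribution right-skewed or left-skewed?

right-skewed

Q₂ − Q₁ = 2.0;  Q₃ − Q₂ = 5.9
Q₃ − Q₂ > Q₂ − Q₁ ⇒ the upper half is more spread out ⇒ right-skewed.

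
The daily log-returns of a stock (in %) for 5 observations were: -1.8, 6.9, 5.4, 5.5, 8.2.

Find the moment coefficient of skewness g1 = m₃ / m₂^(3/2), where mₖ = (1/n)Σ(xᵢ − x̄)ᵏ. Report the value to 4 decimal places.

x̄ = (-1.8 + 6.9 + 5.4 + 5.5 + 8.2) / 5 = 4.8400
deviations (xᵢ − x̄): -6.6400, 2.0600, 0.5600, 0.6600, 3.3600
Σ(xᵢ − x̄)² = 60.3720 ⇒ m₂ = 60.3720/5 = 12.07440
Σ(xᵢ − x̄)³ = -245.6170 ⇒ m₃ = -245.6170/5 = -49.12339
m₂^(3/2) = 12.07440^(1.5) = 41.95641
g1 = m₃ / m₂^(3/2) = -49.12339 / 41.95641 ≈ -1.1708

-1.1708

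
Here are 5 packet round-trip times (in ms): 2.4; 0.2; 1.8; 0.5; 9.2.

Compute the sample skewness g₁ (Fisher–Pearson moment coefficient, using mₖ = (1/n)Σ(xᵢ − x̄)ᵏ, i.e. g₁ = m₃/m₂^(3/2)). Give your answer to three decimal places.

1.279

x̄ = (2.4 + 0.2 + 1.8 + 0.5 + 9.2) / 5 = 2.8200
deviations (xᵢ − x̄): -0.4200, -2.6200, -1.0200, -2.3200, 6.3800
Σ(xᵢ − x̄)² = 54.1680 ⇒ m₂ = 54.1680/5 = 10.83360
Σ(xᵢ − x̄)³ = 228.0869 ⇒ m₃ = 228.0869/5 = 45.61738
m₂^(3/2) = 10.83360^(1.5) = 35.65818
g₁ = m₃ / m₂^(3/2) = 45.61738 / 35.65818 ≈ 1.279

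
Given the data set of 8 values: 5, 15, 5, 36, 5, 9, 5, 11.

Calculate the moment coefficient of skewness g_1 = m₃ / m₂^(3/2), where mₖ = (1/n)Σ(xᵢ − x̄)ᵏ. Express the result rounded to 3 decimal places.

x̄ = (5 + 15 + 5 + 36 + 5 + 9 + 5 + 11) / 8 = 11.3750
deviations (xᵢ − x̄): -6.3750, 3.6250, -6.3750, 24.6250, -6.3750, -2.3750, -6.3750, -0.3750
Σ(xᵢ − x̄)² = 787.8750 ⇒ m₂ = 787.8750/8 = 98.48438
Σ(xᵢ − x̄)³ = 13930.2188 ⇒ m₃ = 13930.2188/8 = 1741.27734
m₂^(3/2) = 98.48438^(1.5) = 977.35199
g_1 = m₃ / m₂^(3/2) = 1741.27734 / 977.35199 ≈ 1.782

1.782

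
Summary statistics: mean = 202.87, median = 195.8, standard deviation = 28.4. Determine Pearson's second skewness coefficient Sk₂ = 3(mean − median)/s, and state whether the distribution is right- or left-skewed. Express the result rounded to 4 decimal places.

0.7468, right-skewed

Sk₂ = 3(202.87 − 195.8) / 28.4 = 3 × 7.0700 / 28.4
    = 21.2100 / 28.4 ≈ 0.7468
Sk₂ > 0 ⇒ mean > median ⇒ right-skewed (positive skew).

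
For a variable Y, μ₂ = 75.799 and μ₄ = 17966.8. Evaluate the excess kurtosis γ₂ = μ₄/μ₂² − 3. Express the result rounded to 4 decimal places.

0.1271

μ₂² = 75.799² = 5745.48840
μ₄/μ₂² = 17966.8 / 5745.48840 = 3.12711
γ₂ = 3.12711 − 3 ≈ 0.1271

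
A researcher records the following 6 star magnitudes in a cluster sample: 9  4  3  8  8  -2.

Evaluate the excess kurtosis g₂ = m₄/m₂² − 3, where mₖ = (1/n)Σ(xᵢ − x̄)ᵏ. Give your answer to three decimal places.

x̄ = 5.0000
Σ(xᵢ − x̄)² = 88.0000 ⇒ m₂ = 14.66667
Σ(xᵢ − x̄)⁴ = 2836.0000 ⇒ m₄ = 472.66667
m₂² = 215.11111
g₂ = m₄/m₂² − 3 = 2.19731 − 3 ≈ -0.803

-0.803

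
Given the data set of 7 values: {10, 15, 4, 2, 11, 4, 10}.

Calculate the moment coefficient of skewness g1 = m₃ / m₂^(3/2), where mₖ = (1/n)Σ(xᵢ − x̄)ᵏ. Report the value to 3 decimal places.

0.072

x̄ = (10 + 15 + 4 + 2 + 11 + 4 + 10) / 7 = 8.0000
deviations (xᵢ − x̄): 2.0000, 7.0000, -4.0000, -6.0000, 3.0000, -4.0000, 2.0000
Σ(xᵢ − x̄)² = 134.0000 ⇒ m₂ = 134.0000/7 = 19.14286
Σ(xᵢ − x̄)³ = 42.0000 ⇒ m₃ = 42.0000/7 = 6.00000
m₂^(3/2) = 19.14286^(1.5) = 83.75488
g1 = m₃ / m₂^(3/2) = 6.00000 / 83.75488 ≈ 0.072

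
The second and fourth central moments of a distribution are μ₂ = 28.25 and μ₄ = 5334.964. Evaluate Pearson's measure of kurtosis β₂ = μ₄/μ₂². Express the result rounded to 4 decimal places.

6.6849

μ₂² = 28.25² = 798.06250
μ₄/μ₂² = 5334.964 / 798.06250 = 6.68489
β₂ ≈ 6.6849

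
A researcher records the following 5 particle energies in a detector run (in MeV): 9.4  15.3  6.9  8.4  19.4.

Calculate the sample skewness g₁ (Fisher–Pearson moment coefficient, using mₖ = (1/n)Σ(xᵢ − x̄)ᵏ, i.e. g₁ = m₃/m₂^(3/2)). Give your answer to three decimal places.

0.541

x̄ = (9.4 + 15.3 + 6.9 + 8.4 + 19.4) / 5 = 11.8800
deviations (xᵢ − x̄): -2.4800, 3.4200, -4.9800, -3.4800, 7.5200
Σ(xᵢ − x̄)² = 111.3080 ⇒ m₂ = 111.3080/5 = 22.26160
Σ(xᵢ − x̄)³ = 284.3575 ⇒ m₃ = 284.3575/5 = 56.87150
m₂^(3/2) = 22.26160^(1.5) = 105.03513
g₁ = m₃ / m₂^(3/2) = 56.87150 / 105.03513 ≈ 0.541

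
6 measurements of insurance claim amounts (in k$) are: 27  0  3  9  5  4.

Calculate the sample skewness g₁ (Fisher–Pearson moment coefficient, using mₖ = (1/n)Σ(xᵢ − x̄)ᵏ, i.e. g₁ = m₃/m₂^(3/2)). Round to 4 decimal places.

x̄ = (27 + 0 + 3 + 9 + 5 + 4) / 6 = 8.0000
deviations (xᵢ − x̄): 19.0000, -8.0000, -5.0000, 1.0000, -3.0000, -4.0000
Σ(xᵢ − x̄)² = 476.0000 ⇒ m₂ = 476.0000/6 = 79.33333
Σ(xᵢ − x̄)³ = 6132.0000 ⇒ m₃ = 6132.0000/6 = 1022.00000
m₂^(3/2) = 79.33333^(1.5) = 706.61614
g₁ = m₃ / m₂^(3/2) = 1022.00000 / 706.61614 ≈ 1.4463

1.4463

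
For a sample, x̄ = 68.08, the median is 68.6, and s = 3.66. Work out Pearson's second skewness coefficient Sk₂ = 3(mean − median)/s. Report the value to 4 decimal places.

Sk₂ = 3(68.08 − 68.6) / 3.66 = 3 × -0.5200 / 3.66
    = -1.5600 / 3.66 ≈ -0.4262

-0.4262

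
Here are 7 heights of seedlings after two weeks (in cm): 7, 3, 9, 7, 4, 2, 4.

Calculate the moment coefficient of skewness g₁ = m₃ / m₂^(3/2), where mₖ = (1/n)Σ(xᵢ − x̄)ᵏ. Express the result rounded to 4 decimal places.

x̄ = (7 + 3 + 9 + 7 + 4 + 2 + 4) / 7 = 5.1429
deviations (xᵢ − x̄): 1.8571, -2.1429, 3.8571, 1.8571, -1.1429, -3.1429, -1.1429
Σ(xᵢ − x̄)² = 38.8571 ⇒ m₂ = 38.8571/7 = 5.55102
Σ(xᵢ − x̄)³ = 26.3265 ⇒ m₃ = 26.3265/7 = 3.76093
m₂^(3/2) = 5.55102^(1.5) = 13.07854
g₁ = m₃ / m₂^(3/2) = 3.76093 / 13.07854 ≈ 0.2876

0.2876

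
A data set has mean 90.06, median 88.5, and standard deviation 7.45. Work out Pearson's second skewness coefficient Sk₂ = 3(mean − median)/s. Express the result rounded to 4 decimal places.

0.6282

Sk₂ = 3(90.06 − 88.5) / 7.45 = 3 × 1.5600 / 7.45
    = 4.6800 / 7.45 ≈ 0.6282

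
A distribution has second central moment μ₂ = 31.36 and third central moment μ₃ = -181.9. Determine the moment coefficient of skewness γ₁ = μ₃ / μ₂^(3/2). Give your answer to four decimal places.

σ = √μ₂ = √31.36 = 5.60000
σ³ = μ₂^(3/2) = 175.61600
γ₁ = μ₃/σ³ = -181.9 / 175.61600 ≈ -1.0358

-1.0358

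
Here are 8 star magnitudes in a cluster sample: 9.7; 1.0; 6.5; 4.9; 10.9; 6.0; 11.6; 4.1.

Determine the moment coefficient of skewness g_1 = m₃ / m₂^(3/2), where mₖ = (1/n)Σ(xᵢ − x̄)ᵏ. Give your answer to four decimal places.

x̄ = (9.7 + 1.0 + 6.5 + 4.9 + 10.9 + 6.0 + 11.6 + 4.1) / 8 = 6.8375
deviations (xᵢ − x̄): 2.8625, -5.8375, -0.3375, -1.9375, 4.0625, -0.8375, 4.7625, -2.7375
Σ(xᵢ − x̄)² = 93.5188 ⇒ m₂ = 93.5188/8 = 11.68984
Σ(xᵢ − x̄)³ = -28.8123 ⇒ m₃ = -28.8123/8 = -3.60154
m₂^(3/2) = 11.68984^(1.5) = 39.96806
g_1 = m₃ / m₂^(3/2) = -3.60154 / 39.96806 ≈ -0.0901

-0.0901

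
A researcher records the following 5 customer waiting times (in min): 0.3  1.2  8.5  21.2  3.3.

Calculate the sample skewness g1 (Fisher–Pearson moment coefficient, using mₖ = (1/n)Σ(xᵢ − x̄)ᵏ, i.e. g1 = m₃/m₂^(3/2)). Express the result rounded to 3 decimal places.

x̄ = (0.3 + 1.2 + 8.5 + 21.2 + 3.3) / 5 = 6.9000
deviations (xᵢ − x̄): -6.6000, -5.7000, 1.6000, 14.3000, -3.6000
Σ(xᵢ − x̄)² = 296.0600 ⇒ m₂ = 296.0600/5 = 59.21200
Σ(xᵢ − x̄)³ = 2408.9580 ⇒ m₃ = 2408.9580/5 = 481.79160
m₂^(3/2) = 59.21200^(1.5) = 455.63240
g1 = m₃ / m₂^(3/2) = 481.79160 / 455.63240 ≈ 1.057

1.057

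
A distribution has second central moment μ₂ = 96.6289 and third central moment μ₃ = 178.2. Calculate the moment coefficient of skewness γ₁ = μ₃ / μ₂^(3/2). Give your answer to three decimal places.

σ = √μ₂ = √96.6289 = 9.83000
σ³ = μ₂^(3/2) = 949.86209
γ₁ = μ₃/σ³ = 178.2 / 949.86209 ≈ 0.188

0.188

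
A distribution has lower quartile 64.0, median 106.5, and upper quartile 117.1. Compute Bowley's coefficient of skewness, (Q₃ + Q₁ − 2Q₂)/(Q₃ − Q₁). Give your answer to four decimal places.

numerator: Q₃ + Q₁ − 2Q₂ = 117.1 + 64.0 − 2×106.5 = -31.9000
denominator: Q₃ − Q₁ = 117.1 − 64.0 = 53.1000
Bowley skewness = -31.9000 / 53.1000 ≈ -0.6008

-0.6008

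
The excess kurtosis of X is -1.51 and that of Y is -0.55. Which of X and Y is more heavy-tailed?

Y

Higher excess kurtosis ⇒ heavier tails relative to the normal distribution.
-1.51 vs -0.55: the larger is -0.55, so Y has heavier tails.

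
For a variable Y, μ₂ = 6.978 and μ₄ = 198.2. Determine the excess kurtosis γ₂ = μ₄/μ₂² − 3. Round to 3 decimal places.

μ₂² = 6.978² = 48.69248
μ₄/μ₂² = 198.2 / 48.69248 = 4.07044
γ₂ = 4.07044 − 3 ≈ 1.070

1.070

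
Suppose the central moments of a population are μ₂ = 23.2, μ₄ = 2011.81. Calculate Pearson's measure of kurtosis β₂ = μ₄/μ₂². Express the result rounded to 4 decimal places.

3.7378

μ₂² = 23.2² = 538.24000
μ₄/μ₂² = 2011.81 / 538.24000 = 3.73776
β₂ ≈ 3.7378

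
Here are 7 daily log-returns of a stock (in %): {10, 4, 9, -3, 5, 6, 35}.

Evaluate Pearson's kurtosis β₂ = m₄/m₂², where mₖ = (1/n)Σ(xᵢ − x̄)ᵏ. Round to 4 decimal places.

4.1907

x̄ = 9.4286
Σ(xᵢ − x̄)² = 869.7143 ⇒ m₂ = 124.24490
Σ(xᵢ − x̄)⁴ = 452834.7405 ⇒ m₄ = 64690.67722
m₂² = 15436.79467
β₂ = m₄/m₂² = 64690.67722 / 15436.79467 ≈ 4.1907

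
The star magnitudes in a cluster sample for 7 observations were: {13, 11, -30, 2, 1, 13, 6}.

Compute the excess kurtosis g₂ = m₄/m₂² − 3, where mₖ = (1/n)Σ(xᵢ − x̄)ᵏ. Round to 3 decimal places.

1.213

x̄ = 2.2857
Σ(xᵢ − x̄)² = 1363.4286 ⇒ m₂ = 194.77551
Σ(xᵢ − x̄)⁴ = 1118845.6560 ⇒ m₄ = 159835.09371
m₂² = 37937.49938
g₂ = m₄/m₂² − 3 = 4.21312 − 3 ≈ 1.213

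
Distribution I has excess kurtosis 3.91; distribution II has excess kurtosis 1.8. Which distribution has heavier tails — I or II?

I

Higher excess kurtosis ⇒ heavier tails relative to the normal distribution.
3.91 vs 1.8: the larger is 3.91, so I has heavier tails.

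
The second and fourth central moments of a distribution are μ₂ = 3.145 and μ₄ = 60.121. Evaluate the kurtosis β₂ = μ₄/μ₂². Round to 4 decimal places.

μ₂² = 3.145² = 9.89103
μ₄/μ₂² = 60.121 / 9.89103 = 6.07834
β₂ ≈ 6.0783

6.0783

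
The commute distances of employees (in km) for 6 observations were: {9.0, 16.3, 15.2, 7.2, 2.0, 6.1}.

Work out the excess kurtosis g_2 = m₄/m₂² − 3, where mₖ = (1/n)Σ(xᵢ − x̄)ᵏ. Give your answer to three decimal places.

-1.288

x̄ = 9.3000
Σ(xᵢ − x̄)² = 151.8400 ⇒ m₂ = 25.30667
Σ(xᵢ − x̄)⁴ = 6576.8740 ⇒ m₄ = 1096.14567
m₂² = 640.42738
g_2 = m₄/m₂² − 3 = 1.71158 − 3 ≈ -1.288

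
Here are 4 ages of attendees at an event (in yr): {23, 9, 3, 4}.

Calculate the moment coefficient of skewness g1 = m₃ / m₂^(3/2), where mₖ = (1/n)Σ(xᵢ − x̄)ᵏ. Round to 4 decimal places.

0.8992

x̄ = (23 + 9 + 3 + 4) / 4 = 9.7500
deviations (xᵢ − x̄): 13.2500, -0.7500, -6.7500, -5.7500
Σ(xᵢ − x̄)² = 254.7500 ⇒ m₂ = 254.7500/4 = 63.68750
Σ(xᵢ − x̄)³ = 1828.1250 ⇒ m₃ = 1828.1250/4 = 457.03125
m₂^(3/2) = 63.68750^(1.5) = 508.25458
g1 = m₃ / m₂^(3/2) = 457.03125 / 508.25458 ≈ 0.8992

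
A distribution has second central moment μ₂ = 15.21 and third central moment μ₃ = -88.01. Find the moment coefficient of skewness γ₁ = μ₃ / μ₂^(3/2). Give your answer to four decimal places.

-1.4837

σ = √μ₂ = √15.21 = 3.90000
σ³ = μ₂^(3/2) = 59.31900
γ₁ = μ₃/σ³ = -88.01 / 59.31900 ≈ -1.4837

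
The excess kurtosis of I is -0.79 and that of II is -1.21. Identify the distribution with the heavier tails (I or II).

Higher excess kurtosis ⇒ heavier tails relative to the normal distribution.
-0.79 vs -1.21: the larger is -0.79, so I has heavier tails.

I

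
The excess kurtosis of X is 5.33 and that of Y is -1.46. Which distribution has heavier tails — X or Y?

Higher excess kurtosis ⇒ heavier tails relative to the normal distribution.
5.33 vs -1.46: the larger is 5.33, so X has heavier tails. (X is leptokurtic — heavier-than-normal tails; the other is platykurtic.)

X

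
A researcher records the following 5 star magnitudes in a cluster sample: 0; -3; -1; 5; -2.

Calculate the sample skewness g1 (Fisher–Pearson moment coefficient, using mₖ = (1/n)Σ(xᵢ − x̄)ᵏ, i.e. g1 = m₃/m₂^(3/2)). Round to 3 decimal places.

x̄ = (0 - 3 - 1 + 5 - 2) / 5 = -0.2000
deviations (xᵢ − x̄): 0.2000, -2.8000, -0.8000, 5.2000, -1.8000
Σ(xᵢ − x̄)² = 38.8000 ⇒ m₂ = 38.8000/5 = 7.76000
Σ(xᵢ − x̄)³ = 112.3200 ⇒ m₃ = 112.3200/5 = 22.46400
m₂^(3/2) = 7.76000^(1.5) = 21.61686
g1 = m₃ / m₂^(3/2) = 22.46400 / 21.61686 ≈ 1.039

1.039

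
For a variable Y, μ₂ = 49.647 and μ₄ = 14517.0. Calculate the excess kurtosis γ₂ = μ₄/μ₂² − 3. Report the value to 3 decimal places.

μ₂² = 49.647² = 2464.82461
μ₄/μ₂² = 14517.0 / 2464.82461 = 5.88967
γ₂ = 5.88967 − 3 ≈ 2.890

2.890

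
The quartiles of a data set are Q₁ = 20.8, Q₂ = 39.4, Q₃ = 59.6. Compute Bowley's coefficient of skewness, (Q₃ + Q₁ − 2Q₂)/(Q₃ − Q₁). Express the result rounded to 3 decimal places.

0.041

numerator: Q₃ + Q₁ − 2Q₂ = 59.6 + 20.8 − 2×39.4 = 1.6000
denominator: Q₃ − Q₁ = 59.6 − 20.8 = 38.8000
Bowley skewness = 1.6000 / 38.8000 ≈ 0.041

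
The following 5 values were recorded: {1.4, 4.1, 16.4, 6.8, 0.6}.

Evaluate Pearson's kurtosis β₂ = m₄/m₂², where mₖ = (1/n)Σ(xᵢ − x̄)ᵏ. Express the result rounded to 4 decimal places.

2.5545

x̄ = 5.8600
Σ(xᵢ − x̄)² = 162.6320 ⇒ m₂ = 32.52640
Σ(xᵢ − x̄)⁴ = 13512.8913 ⇒ m₄ = 2702.57826
m₂² = 1057.96670
β₂ = m₄/m₂² = 2702.57826 / 1057.96670 ≈ 2.5545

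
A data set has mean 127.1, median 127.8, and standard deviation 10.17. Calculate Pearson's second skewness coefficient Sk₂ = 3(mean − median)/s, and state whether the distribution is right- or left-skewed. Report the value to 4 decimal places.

-0.2065, left-skewed

Sk₂ = 3(127.1 − 127.8) / 10.17 = 3 × -0.7000 / 10.17
    = -2.1000 / 10.17 ≈ -0.2065
Sk₂ < 0 ⇒ mean < median ⇒ left-skewed (negative skew).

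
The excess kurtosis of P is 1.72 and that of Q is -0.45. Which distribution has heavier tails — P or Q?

Higher excess kurtosis ⇒ heavier tails relative to the normal distribution.
1.72 vs -0.45: the larger is 1.72, so P has heavier tails. (P is leptokurtic — heavier-than-normal tails; the other is platykurtic.)

P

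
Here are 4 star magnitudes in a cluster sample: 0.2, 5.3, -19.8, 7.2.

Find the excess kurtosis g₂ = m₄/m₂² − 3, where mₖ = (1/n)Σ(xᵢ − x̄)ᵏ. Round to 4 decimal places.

-0.8286

x̄ = -1.7750
Σ(xᵢ − x̄)² = 459.4075 ⇒ m₂ = 114.85188
Σ(xᵢ − x̄)⁴ = 114569.5998 ⇒ m₄ = 28642.39995
m₂² = 13190.95319
g₂ = m₄/m₂² − 3 = 2.17137 − 3 ≈ -0.8286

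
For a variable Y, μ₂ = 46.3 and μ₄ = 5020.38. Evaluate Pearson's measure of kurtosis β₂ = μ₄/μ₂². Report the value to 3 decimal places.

μ₂² = 46.3² = 2143.69000
μ₄/μ₂² = 5020.38 / 2143.69000 = 2.34193
β₂ ≈ 2.342

2.342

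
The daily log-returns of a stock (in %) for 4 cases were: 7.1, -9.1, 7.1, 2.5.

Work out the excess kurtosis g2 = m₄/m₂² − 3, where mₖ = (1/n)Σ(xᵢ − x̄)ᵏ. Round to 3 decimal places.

x̄ = 1.9000
Σ(xᵢ − x̄)² = 175.4400 ⇒ m₂ = 43.86000
Σ(xᵢ − x̄)⁴ = 16103.4528 ⇒ m₄ = 4025.86320
m₂² = 1923.69960
g2 = m₄/m₂² − 3 = 2.09277 − 3 ≈ -0.907

-0.907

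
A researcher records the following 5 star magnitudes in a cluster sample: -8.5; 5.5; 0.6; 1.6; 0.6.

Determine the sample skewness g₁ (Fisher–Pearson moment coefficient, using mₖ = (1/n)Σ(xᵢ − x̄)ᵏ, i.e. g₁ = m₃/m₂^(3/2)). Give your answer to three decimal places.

x̄ = (-8.5 + 5.5 + 0.6 + 1.6 + 0.6) / 5 = -0.0400
deviations (xᵢ − x̄): -8.4600, 5.5400, 0.6400, 1.6400, 0.6400
Σ(xᵢ − x̄)² = 105.7720 ⇒ m₂ = 105.7720/5 = 21.15440
Σ(xᵢ − x̄)³ = -430.5290 ⇒ m₃ = -430.5290/5 = -86.10581
m₂^(3/2) = 21.15440^(1.5) = 97.29736
g₁ = m₃ / m₂^(3/2) = -86.10581 / 97.29736 ≈ -0.885

-0.885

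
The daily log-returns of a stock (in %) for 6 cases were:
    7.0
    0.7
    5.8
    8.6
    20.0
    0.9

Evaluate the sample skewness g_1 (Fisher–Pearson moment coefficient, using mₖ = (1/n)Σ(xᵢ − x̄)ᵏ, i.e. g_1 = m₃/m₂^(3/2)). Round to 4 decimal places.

x̄ = (7.0 + 0.7 + 5.8 + 8.6 + 20.0 + 0.9) / 6 = 7.1667
deviations (xᵢ − x̄): -0.1667, -6.4667, -1.3667, 1.4333, 12.8333, -6.2667
Σ(xᵢ − x̄)² = 249.7333 ⇒ m₂ = 249.7333/6 = 41.62222
Σ(xᵢ − x̄)³ = 1597.4456 ⇒ m₃ = 1597.4456/6 = 266.24093
m₂^(3/2) = 41.62222^(1.5) = 268.52696
g_1 = m₃ / m₂^(3/2) = 266.24093 / 268.52696 ≈ 0.9915

0.9915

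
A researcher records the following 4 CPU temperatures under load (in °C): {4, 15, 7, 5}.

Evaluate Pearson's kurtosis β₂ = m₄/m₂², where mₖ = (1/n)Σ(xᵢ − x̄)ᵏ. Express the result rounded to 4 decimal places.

x̄ = 7.7500
Σ(xᵢ − x̄)² = 74.7500 ⇒ m₂ = 18.68750
Σ(xᵢ − x̄)⁴ = 3018.0781 ⇒ m₄ = 754.51953
m₂² = 349.22266
β₂ = m₄/m₂² = 754.51953 / 349.22266 ≈ 2.1606

2.1606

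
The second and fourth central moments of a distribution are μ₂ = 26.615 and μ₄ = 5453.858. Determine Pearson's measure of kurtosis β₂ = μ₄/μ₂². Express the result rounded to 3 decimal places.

7.699

μ₂² = 26.615² = 708.35823
μ₄/μ₂² = 5453.858 / 708.35823 = 7.69929
β₂ ≈ 7.699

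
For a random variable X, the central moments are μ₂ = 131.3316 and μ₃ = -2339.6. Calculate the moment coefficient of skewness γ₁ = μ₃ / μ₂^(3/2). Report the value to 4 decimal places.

-1.5545

σ = √μ₂ = √131.3316 = 11.46000
σ³ = μ₂^(3/2) = 1505.06014
γ₁ = μ₃/σ³ = -2339.6 / 1505.06014 ≈ -1.5545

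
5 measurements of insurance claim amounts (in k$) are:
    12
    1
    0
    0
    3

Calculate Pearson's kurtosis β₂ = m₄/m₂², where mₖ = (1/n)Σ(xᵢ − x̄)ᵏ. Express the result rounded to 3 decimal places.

x̄ = 3.2000
Σ(xᵢ − x̄)² = 102.8000 ⇒ m₂ = 20.56000
Σ(xᵢ − x̄)⁴ = 6230.0960 ⇒ m₄ = 1246.01920
m₂² = 422.71360
β₂ = m₄/m₂² = 1246.01920 / 422.71360 ≈ 2.948

2.948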